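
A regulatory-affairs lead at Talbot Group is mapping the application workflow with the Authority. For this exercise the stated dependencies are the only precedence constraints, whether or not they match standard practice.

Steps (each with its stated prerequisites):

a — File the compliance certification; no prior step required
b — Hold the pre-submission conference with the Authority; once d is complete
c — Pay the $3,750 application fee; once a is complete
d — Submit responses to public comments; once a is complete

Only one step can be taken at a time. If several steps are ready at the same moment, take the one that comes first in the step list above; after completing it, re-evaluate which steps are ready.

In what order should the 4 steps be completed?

a is the only step with nothing outstanding, so it goes first.
c and d are both available; c is listed earlier → c.
Next only d has its prerequisites met → d.
b needed d, now all done → b.

a → c → d → b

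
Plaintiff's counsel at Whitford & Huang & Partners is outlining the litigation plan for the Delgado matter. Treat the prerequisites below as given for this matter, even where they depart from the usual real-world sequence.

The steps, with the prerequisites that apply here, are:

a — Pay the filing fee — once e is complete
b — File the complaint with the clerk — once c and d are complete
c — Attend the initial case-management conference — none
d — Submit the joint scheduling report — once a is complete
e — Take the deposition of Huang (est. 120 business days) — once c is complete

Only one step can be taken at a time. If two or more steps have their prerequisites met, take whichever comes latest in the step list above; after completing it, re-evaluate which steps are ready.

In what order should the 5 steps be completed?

c, e, a, d, b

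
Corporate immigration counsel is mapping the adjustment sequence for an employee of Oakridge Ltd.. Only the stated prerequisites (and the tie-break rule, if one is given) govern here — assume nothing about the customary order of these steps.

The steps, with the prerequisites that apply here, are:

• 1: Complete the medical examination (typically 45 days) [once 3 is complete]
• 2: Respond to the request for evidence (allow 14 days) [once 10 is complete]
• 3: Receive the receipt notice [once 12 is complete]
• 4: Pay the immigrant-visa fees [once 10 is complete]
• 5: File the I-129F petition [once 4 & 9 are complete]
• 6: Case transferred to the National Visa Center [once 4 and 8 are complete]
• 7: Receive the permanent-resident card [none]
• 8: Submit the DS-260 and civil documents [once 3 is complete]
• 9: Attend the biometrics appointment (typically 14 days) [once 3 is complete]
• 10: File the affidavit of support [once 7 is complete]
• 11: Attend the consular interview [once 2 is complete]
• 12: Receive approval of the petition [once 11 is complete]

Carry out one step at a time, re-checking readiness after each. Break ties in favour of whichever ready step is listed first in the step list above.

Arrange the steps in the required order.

7 is the only step with nothing outstanding, so it goes first.
10 is the only step now ready → 10.
Ready: 2 and 4. 2 is listed earlier → 2.
Now 4 and 11 have their prerequisites met. 4 is listed earlier, so 4 next.
11 is the only step now ready → 11.
12 needed 11, now all done → 12.
Next only 3 has its prerequisites met → 3.
Now 1, 8 and 9 have their prerequisites met. 1 is listed earlier, so 1 next.
Ready: 8 and 9. 8 is listed earlier → 8.
6 and 9 are both available; 6 is listed earlier → 6.
9 is the only step now ready → 9.
5 is the only step now ready → 5.

7 10 2 4 11 12 3 1 8 6 9 5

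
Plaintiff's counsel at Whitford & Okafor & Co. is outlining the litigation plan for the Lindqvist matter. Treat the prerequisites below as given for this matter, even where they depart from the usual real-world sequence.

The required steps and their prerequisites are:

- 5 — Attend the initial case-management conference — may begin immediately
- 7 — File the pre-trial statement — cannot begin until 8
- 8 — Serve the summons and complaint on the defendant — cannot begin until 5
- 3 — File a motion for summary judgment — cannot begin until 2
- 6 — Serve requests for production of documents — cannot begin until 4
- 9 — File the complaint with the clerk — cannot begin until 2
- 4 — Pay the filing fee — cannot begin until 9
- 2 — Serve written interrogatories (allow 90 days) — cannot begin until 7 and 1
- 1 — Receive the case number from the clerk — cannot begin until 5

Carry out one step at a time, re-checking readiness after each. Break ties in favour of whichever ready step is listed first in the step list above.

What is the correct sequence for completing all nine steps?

5 has no prerequisites → 5 first.
Now 8 and 1 have their prerequisites met. 8 is listed earlier, so 8 next.
7 now also ready, so the ready set is {7, 1}; 7 is listed earlier → 7.
Next only 1 has its prerequisites met → 1.
2 needed 7 and 1, now all done → 2.
Ready: 3 and 9. 3 is listed earlier → 3.
9 needed 2, now all done → 9.
4 is the only step now ready → 4.
That leaves 6 as the only ready step → 6.

5, 8, 7, 1, 2, 3, 9, 4, 6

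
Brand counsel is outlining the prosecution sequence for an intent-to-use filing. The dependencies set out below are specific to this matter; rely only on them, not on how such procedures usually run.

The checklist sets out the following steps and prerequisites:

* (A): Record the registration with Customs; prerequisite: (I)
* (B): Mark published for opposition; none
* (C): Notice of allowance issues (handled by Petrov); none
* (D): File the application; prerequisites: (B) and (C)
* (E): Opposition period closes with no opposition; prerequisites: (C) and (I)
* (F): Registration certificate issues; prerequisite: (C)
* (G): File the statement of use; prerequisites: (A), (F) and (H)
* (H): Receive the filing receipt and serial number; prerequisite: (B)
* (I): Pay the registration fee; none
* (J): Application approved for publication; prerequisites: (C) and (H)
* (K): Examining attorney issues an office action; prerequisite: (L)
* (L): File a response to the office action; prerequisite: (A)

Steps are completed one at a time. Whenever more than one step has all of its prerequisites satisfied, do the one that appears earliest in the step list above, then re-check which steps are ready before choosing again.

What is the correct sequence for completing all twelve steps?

(B), (C), (D), (F), (H), (I), (A), (E), (G), (J), (L), (K)

(B), (C) and (I) have no prerequisites; (B) is listed earlier, so (B) is first.
Ready: (C), (H) and (I). (C) is listed earlier → (C).
(D), (F), (H) and (I) are all available; (D) is listed earlier → (D).
(F), (H) and (I) are all available; (F) is listed earlier → (F).
(H) and (I) are both available; (H) is listed earlier → (H).
Now (I) and (J) have their prerequisites met. (I) is listed earlier, so (I) next.
Ready: (A), (E) and (J). (A) is listed earlier → (A).
(G) and (L) now also ready, so the ready set is {(E), (G), (J), (L)}; (E) is listed earlier → (E).
Ready: (G), (J) and (L). (G) is listed earlier → (G).
Ready: (J) and (L). (J) is listed earlier → (J).
That leaves (L) as the only ready step → (L).
(K) needed (L), now all done → (K).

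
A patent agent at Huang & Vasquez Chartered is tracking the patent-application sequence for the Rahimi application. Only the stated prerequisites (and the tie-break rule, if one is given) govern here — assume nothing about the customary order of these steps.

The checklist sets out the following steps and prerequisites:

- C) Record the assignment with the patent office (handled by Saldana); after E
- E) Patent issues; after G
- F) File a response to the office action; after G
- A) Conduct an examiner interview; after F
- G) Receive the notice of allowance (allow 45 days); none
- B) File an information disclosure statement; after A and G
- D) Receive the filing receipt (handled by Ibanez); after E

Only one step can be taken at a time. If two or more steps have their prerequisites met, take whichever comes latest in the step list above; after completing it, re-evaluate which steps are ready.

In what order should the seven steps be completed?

G, F, A, B, E, D, C

G has no prerequisites → G first.
Ready: F and E. F is listed later → F.
A now also ready, so the ready set is {A, E}; A is listed later → A.
Now B and E have their prerequisites met. B is listed later, so B next.
Next only E has its prerequisites met → E.
D and C are both available; D is listed later → D.
That leaves C as the only ready step → C.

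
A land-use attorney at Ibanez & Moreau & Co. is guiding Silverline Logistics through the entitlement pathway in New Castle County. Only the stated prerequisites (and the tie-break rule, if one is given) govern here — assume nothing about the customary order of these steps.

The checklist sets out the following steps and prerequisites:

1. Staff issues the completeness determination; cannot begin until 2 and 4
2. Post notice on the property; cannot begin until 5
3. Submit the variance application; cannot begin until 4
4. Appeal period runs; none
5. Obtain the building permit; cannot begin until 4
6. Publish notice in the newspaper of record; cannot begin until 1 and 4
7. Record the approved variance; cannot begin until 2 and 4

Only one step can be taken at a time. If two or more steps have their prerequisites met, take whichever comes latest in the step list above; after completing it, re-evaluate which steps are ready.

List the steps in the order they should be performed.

4 5 3 2 7 1 6

Only 4 has no prerequisites, so it is first.
5 and 3 are both available; 5 is listed later → 5.
Now 3 and 2 have their prerequisites met. 3 is listed later, so 3 next.
2 is the only step now ready → 2.
Now 7 and 1 have their prerequisites met. 7 is listed later, so 7 next.
1 needed 4 and 2, now all done → 1.
6 is the only step now ready → 6.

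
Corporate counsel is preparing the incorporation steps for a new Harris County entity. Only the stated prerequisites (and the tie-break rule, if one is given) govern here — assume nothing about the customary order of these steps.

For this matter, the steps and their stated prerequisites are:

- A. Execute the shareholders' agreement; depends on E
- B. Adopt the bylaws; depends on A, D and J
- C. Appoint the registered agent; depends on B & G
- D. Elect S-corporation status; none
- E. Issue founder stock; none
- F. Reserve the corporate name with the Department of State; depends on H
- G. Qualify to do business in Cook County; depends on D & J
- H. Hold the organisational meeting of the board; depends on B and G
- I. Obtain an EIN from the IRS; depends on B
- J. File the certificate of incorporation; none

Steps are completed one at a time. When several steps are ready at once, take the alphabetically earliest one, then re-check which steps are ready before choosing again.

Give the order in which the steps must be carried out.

D, E, A, J, B, G, C, H, F, I

Nothing is required for D, E and J. D has the earlier label → D first.
Now E and J have their prerequisites met. E has the earlier label, so E next.
Ready: A and J. A has the earlier label → A.
J is the only step now ready → J.
Now B and G have their prerequisites met. B has the earlier label, so B next.
Now G and I have their prerequisites met. G has the earlier label, so G next.
C and H now also ready, so the ready set is {C, H, I}; C has the earlier label → C.
Now H and I have their prerequisites met. H has the earlier label, so H next.
F and I are both available; F has the earlier label → F.
Next only I has its prerequisites met → I.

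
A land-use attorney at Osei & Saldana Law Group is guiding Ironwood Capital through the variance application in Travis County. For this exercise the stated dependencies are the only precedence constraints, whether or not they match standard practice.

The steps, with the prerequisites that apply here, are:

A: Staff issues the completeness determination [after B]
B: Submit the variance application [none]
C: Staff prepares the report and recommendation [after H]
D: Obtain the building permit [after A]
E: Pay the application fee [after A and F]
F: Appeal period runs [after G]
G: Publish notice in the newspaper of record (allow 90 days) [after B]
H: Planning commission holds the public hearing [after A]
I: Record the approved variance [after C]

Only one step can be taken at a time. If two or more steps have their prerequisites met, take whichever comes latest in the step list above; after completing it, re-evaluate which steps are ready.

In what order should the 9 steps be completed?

B, G, F, A, H, E, D, C, I

B has no prerequisites → B first.
Now G and A have their prerequisites met. G is listed later, so G next.
F now also ready, so the ready set is {F, A}; F is listed later → F.
Next only A has its prerequisites met → A.
Now H, E and D have their prerequisites met. H is listed later, so H next.
Now E, D and C have their prerequisites met. E is listed later, so E next.
Ready: D and C. D is listed later → D.
Next only C has its prerequisites met → C.
I is the only step now ready → I.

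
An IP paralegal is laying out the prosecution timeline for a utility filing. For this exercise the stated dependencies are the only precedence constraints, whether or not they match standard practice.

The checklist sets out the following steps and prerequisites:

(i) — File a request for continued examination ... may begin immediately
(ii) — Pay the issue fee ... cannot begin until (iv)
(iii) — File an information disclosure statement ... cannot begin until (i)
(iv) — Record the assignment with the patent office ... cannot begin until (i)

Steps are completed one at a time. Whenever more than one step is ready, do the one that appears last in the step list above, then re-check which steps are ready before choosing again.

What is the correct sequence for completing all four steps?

(i) (iv) (iii) (ii)

(i) has no prerequisites → (i) first.
Ready: (iv) and (iii). (iv) is listed later → (iv).
(ii) now also ready, so the ready set is {(iii), (ii)}; (iii) is listed later → (iii).
(ii) needed (iv), now all done → (ii).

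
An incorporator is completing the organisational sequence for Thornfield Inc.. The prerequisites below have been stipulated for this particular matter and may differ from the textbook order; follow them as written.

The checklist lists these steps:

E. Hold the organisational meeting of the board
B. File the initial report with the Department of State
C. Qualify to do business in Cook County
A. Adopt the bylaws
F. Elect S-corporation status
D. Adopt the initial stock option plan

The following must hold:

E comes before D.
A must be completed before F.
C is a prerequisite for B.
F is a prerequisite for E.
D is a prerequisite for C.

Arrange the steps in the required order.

A, F, E, D, C, B

A has no prerequisites → A first.
F is the only step now ready → F.
E is the only step now ready → E.
D needed E, now all done → D.
C is the only step now ready → C.
B is the only step now ready → B.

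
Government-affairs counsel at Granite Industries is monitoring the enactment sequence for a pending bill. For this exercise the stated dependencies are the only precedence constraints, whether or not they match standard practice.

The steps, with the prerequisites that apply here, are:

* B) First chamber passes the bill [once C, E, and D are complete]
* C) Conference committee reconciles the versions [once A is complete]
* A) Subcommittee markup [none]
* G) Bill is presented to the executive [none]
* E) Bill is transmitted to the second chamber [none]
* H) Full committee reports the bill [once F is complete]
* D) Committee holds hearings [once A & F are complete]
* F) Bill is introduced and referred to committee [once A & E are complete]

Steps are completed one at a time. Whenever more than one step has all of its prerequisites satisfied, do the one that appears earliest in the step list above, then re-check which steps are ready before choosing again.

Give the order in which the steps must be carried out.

A, C, G, E, F, H, D, B

Nothing is required for A, G and E. A is listed earlier → A first.
C now also ready, so the ready set is {C, G, E}; C is listed earlier → C.
G and E are both available; G is listed earlier → G.
Next only E has its prerequisites met → E.
Next only F has its prerequisites met → F.
H and D are both available; H is listed earlier → H.
D needed A and F, now all done → D.
B is the only step now ready → B.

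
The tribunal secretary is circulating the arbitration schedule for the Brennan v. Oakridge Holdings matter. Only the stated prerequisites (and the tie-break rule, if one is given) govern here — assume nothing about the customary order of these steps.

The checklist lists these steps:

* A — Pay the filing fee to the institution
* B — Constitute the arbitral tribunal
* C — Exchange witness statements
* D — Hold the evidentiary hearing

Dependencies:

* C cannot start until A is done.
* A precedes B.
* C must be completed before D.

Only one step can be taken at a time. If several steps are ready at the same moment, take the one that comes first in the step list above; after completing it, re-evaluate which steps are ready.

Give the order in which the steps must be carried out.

A B C D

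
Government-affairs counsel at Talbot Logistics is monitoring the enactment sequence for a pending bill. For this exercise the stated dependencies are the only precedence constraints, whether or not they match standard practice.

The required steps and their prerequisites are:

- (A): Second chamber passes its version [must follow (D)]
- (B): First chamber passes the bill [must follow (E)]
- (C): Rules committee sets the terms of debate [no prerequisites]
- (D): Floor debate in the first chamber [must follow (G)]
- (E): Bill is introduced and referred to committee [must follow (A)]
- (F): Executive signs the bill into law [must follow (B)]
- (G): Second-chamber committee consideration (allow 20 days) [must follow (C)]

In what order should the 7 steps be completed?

(C) (G) (D) (A) (E) (B) (F)

Only (C) has no prerequisites, so it is first.
(G) needed (C), now all done → (G).
(D) is the only step now ready → (D).
(A) needed (D), now all done → (A).
(E) needed (A), now all done → (E).
(B) needed (E), now all done → (B).
That leaves (F) as the only ready step → (F).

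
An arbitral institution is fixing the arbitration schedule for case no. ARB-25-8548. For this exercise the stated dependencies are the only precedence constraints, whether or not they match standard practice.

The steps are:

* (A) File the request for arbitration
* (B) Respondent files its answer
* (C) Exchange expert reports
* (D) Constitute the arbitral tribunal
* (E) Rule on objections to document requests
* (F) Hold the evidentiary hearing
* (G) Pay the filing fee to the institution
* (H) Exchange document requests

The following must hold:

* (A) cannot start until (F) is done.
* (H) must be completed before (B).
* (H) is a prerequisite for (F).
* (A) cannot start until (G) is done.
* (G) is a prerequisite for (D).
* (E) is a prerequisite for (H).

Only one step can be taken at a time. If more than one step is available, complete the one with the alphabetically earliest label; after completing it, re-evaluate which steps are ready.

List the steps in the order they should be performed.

(C) (E) (G) (D) (H) (B) (F) (A)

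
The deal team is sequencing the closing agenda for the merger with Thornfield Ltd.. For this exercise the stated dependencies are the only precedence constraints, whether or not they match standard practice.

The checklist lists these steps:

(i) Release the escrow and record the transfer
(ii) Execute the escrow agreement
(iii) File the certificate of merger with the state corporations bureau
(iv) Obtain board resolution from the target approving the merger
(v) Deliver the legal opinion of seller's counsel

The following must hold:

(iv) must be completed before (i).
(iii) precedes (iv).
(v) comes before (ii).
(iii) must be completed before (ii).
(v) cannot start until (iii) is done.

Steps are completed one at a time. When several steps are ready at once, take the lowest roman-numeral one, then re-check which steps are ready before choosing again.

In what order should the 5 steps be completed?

(iii), (iv), (i), (v), (ii)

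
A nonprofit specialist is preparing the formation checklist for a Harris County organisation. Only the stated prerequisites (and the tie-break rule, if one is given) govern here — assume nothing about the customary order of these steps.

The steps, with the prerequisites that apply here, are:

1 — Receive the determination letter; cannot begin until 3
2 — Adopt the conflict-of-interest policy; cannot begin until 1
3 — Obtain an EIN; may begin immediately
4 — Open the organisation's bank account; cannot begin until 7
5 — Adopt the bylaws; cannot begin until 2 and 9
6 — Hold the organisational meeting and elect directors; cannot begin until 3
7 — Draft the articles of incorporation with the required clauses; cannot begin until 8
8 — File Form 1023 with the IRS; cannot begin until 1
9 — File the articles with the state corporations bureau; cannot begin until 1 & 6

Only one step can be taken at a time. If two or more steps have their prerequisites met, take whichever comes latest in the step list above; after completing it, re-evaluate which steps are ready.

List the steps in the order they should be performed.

3 6 1 9 8 7 4 2 5

3 has no prerequisites → 3 first.
6 and 1 are both available; 6 is listed later → 6.
1 needed 3, now all done → 1.
Now 9, 8 and 2 have their prerequisites met. 9 is listed later, so 9 next.
Now 8 and 2 have their prerequisites met. 8 is listed later, so 8 next.
7 now also ready, so the ready set is {7, 2}; 7 is listed later → 7.
Now 4 and 2 have their prerequisites met. 4 is listed later, so 4 next.
Next only 2 has its prerequisites met → 2.
Next only 5 has its prerequisites met → 5.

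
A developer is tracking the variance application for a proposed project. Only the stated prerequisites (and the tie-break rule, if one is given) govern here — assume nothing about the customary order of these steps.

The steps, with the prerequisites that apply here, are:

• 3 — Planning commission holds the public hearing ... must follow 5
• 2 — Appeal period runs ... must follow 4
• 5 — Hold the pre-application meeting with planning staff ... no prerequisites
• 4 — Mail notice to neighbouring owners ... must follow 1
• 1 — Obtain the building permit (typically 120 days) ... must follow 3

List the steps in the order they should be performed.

5 3 1 4 2

5 is the only step with nothing outstanding, so it goes first.
That leaves 3 as the only ready step → 3.
That leaves 1 as the only ready step → 1.
4 needed 1, now all done → 4.
Next only 2 has its prerequisites met → 2.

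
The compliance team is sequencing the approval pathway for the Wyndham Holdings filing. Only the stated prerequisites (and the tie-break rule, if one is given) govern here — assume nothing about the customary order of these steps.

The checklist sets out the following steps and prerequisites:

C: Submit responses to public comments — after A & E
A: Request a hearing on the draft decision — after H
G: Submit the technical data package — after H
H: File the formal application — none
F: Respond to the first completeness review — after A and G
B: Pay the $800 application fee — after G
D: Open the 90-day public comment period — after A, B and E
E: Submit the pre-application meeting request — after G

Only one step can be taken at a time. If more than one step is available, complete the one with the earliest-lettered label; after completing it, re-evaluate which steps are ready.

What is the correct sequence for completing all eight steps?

H A G B E C D F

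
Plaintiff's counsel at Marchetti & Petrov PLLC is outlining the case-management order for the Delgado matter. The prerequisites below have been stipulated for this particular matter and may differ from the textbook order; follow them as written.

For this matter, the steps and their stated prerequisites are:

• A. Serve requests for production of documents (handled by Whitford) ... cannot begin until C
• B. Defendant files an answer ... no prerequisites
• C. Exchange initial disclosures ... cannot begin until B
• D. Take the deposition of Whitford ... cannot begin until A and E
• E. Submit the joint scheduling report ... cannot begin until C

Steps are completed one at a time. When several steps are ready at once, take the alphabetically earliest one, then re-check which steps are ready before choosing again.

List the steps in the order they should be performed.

B C A E D

B is the only step with nothing outstanding, so it goes first.
C is the only step now ready → C.
A and E are both available; A has the earlier label → A.
E is the only step now ready → E.
That leaves D as the only ready step → D.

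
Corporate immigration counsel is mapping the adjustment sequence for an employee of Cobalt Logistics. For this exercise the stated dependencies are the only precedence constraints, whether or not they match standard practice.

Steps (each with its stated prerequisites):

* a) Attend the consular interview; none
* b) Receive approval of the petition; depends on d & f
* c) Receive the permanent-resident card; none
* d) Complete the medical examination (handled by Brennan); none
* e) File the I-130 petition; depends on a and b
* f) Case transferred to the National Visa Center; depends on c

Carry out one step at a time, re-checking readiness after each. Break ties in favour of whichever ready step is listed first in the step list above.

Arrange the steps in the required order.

a c d f b e

Nothing is required for a, c and d. a is listed earlier → a first.
Ready: c and d. c is listed earlier → c.
f now also ready, so the ready set is {d, f}; d is listed earlier → d.
That leaves f as the only ready step → f.
That leaves b as the only ready step → b.
e needed a and b, now all done → e.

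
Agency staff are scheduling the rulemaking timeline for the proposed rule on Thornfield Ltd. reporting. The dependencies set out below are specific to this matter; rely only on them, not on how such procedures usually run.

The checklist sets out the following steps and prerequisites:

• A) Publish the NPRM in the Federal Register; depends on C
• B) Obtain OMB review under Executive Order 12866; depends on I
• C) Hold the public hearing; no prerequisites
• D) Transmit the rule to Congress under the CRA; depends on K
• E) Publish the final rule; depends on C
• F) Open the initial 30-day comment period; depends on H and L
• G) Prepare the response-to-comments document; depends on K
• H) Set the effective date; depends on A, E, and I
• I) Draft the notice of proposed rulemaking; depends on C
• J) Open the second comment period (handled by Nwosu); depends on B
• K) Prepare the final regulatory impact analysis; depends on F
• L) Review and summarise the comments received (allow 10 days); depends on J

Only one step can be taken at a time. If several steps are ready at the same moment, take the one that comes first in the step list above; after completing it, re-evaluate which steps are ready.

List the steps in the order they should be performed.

Only C has no prerequisites, so it is first.
Ready: A, E and I. A is listed earlier → A.
Now E and I have their prerequisites met. E is listed earlier, so E next.
That leaves I as the only ready step → I.
Now B and H have their prerequisites met. B is listed earlier, so B next.
J now also ready, so the ready set is {H, J}; H is listed earlier → H.
J needed B, now all done → J.
L is the only step now ready → L.
F is the only step now ready → F.
K needed F, now all done → K.
D and G are both available; D is listed earlier → D.
G is the only step now ready → G.

C, A, E, I, B, H, J, L, F, K, D, G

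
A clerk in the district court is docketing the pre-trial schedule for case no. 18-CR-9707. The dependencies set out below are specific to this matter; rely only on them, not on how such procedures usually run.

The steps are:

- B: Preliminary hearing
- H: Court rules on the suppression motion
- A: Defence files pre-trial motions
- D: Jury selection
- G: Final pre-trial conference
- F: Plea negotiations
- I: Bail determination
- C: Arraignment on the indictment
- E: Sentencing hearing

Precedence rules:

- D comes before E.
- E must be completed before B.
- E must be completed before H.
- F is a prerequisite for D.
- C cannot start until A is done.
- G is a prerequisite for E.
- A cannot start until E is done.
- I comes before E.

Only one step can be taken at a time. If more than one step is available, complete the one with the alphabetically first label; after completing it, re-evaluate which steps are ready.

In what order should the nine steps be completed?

F → D → G → I → E → A → B → C → H

Nothing is required for F, G and I. F has the earlier label → F first.
Now D, G and I have their prerequisites met. D has the earlier label, so D next.
Ready: G and I. G has the earlier label → G.
Next only I has its prerequisites met → I.
E is the only step now ready → E.
Now A, B and H have their prerequisites met. A has the earlier label, so A next.
C now also ready, so the ready set is {B, C, H}; B has the earlier label → B.
Ready: C and H. C has the earlier label → C.
H needed E, now all done → H.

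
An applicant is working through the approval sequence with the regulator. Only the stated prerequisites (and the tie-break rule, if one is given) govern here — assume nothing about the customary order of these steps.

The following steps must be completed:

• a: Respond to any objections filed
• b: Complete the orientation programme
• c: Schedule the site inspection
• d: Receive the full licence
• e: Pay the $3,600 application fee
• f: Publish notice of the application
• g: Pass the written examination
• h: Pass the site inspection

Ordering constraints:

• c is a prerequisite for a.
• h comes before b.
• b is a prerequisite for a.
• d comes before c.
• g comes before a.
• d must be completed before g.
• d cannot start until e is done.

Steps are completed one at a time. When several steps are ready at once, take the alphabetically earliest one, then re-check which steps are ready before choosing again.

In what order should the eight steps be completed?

Nothing is required for e, f and h. e has the earlier label → e first.
d, f and h are all available; d has the earlier label → d.
c and g now also ready, so the ready set is {c, f, g, h}; c has the earlier label → c.
f, g and h are all available; f has the earlier label → f.
Now g and h have their prerequisites met. g has the earlier label, so g next.
h is the only step now ready → h.
b needed h, now all done → b.
Next only a has its prerequisites met → a.

e → d → c → f → g → h → b → a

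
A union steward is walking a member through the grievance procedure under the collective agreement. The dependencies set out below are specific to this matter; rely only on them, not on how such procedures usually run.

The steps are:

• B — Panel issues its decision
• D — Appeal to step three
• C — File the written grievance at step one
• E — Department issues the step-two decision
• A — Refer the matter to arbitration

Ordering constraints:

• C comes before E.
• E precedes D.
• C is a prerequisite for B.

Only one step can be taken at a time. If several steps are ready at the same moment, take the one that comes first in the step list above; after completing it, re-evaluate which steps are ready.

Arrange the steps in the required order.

C and A have no prerequisites; C is listed earlier, so C is first.
Ready: B, E and A. B is listed earlier → B.
E and A are both available; E is listed earlier → E.
D and A are both available; D is listed earlier → D.
That leaves A as the only ready step → A.

C, B, E, D, A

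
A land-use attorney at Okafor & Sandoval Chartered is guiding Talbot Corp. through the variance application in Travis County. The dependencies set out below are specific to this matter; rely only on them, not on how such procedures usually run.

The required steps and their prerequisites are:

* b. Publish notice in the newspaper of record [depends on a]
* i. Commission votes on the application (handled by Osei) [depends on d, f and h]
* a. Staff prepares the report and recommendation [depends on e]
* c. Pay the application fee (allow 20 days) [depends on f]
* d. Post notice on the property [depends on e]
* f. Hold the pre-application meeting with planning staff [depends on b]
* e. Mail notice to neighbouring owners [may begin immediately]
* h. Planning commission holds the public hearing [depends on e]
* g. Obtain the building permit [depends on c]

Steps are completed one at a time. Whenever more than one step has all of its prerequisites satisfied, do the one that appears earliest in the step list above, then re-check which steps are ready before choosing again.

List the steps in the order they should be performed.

e is the only step with nothing outstanding, so it goes first.
a, d and h are all available; a is listed earlier → a.
b now also ready, so the ready set is {b, d, h}; b is listed earlier → b.
f now also ready, so the ready set is {d, f, h}; d is listed earlier → d.
Ready: f and h. f is listed earlier → f.
c and h are both available; c is listed earlier → c.
g now also ready, so the ready set is {h, g}; h is listed earlier → h.
Now i and g have their prerequisites met. i is listed earlier, so i next.
That leaves g as the only ready step → g.

e, a, b, d, f, c, h, i, g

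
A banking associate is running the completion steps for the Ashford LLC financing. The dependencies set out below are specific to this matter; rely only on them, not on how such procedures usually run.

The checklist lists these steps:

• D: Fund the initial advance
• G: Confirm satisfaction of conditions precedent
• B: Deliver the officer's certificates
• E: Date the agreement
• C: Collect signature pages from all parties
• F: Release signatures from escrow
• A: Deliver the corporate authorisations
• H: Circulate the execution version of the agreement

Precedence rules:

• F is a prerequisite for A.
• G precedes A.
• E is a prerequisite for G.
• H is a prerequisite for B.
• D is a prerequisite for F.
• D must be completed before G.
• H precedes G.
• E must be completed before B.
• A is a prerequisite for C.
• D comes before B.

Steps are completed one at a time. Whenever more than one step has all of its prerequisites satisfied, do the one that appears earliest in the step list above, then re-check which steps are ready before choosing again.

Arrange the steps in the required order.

D, E, F, H, G, B, A, C

Nothing is required for D, E and H. D is listed earlier → D first.
Ready: E, F and H. E is listed earlier → E.
F and H are both available; F is listed earlier → F.
Next only H has its prerequisites met → H.
Now G and B have their prerequisites met. G is listed earlier, so G next.
A now also ready, so the ready set is {B, A}; B is listed earlier → B.
A is the only step now ready → A.
C needed A, now all done → C.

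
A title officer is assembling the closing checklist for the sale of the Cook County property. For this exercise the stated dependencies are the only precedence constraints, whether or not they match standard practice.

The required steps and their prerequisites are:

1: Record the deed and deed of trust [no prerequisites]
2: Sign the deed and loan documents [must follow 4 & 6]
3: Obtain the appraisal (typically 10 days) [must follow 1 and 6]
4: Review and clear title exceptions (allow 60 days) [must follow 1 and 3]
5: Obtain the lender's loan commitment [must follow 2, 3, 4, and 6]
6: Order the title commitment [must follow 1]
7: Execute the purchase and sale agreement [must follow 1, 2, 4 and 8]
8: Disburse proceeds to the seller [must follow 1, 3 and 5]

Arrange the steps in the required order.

1 has no prerequisites → 1 first.
6 is the only step now ready → 6.
3 needed 1 and 6, now all done → 3.
Next only 4 has its prerequisites met → 4.
2 is the only step now ready → 2.
5 needed 2, 3, 4 and 6, now all done → 5.
8 is the only step now ready → 8.
That leaves 7 as the only ready step → 7.

1, 6, 3, 4, 2, 5, 8, 7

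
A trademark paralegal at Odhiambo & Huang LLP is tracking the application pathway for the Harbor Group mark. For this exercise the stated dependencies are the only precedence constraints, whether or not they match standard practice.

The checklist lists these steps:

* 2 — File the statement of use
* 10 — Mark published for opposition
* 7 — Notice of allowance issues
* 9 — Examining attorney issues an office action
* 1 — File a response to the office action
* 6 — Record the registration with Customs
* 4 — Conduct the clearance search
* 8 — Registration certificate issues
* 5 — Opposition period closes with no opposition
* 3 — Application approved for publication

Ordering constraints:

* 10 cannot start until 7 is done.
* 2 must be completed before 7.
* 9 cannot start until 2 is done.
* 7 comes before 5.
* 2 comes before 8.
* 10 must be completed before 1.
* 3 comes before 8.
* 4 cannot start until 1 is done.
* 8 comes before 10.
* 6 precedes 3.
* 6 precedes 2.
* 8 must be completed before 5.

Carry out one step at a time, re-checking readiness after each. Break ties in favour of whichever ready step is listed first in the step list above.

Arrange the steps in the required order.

6 has no prerequisites → 6 first.
2 and 3 are both available; 2 is listed earlier → 2.
Ready: 7, 9 and 3. 7 is listed earlier → 7.
Ready: 9 and 3. 9 is listed earlier → 9.
3 needed 6, now all done → 3.
8 needed 2 and 3, now all done → 8.
Ready: 10 and 5. 10 is listed earlier → 10.
1 now also ready, so the ready set is {1, 5}; 1 is listed earlier → 1.
4 and 5 are both available; 4 is listed earlier → 4.
5 needed 7 and 8, now all done → 5.

6 → 2 → 7 → 9 → 3 → 8 → 10 → 1 → 4 → 5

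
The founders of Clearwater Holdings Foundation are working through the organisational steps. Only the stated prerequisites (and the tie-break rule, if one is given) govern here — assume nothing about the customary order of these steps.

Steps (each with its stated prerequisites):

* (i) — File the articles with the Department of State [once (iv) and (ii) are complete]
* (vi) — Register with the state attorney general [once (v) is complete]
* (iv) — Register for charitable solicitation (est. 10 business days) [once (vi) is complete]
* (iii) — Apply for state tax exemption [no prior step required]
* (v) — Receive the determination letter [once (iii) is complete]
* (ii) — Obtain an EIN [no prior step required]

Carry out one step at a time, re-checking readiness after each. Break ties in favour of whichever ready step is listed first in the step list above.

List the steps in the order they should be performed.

Nothing is required for (iii) and (ii). (iii) is listed earlier → (iii) first.
(v) now also ready, so the ready set is {(v), (ii)}; (v) is listed earlier → (v).
(vi) and (ii) are both available; (vi) is listed earlier → (vi).
(iv) and (ii) are both available; (iv) is listed earlier → (iv).
Next only (ii) has its prerequisites met → (ii).
(i) needed (iv) and (ii), now all done → (i).

(iii), (v), (vi), (iv), (ii), (i)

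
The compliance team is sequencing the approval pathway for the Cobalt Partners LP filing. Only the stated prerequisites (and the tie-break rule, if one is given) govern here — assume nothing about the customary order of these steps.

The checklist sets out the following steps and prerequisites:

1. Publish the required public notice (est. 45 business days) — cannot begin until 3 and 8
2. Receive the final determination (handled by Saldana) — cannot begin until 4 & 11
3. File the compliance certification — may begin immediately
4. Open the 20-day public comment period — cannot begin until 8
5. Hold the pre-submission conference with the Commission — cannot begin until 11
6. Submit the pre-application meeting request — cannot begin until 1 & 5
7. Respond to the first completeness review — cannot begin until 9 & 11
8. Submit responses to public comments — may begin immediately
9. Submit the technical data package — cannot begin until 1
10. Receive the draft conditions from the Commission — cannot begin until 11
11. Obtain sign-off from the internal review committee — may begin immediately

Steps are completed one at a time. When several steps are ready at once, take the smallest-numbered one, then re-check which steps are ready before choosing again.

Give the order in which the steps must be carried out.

3 8 1 4 9 11 2 5 6 7 10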